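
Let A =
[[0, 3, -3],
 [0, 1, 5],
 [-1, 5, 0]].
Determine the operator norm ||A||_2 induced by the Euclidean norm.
||A||_2 ≈ 6.2382 (= sqrt(largest eigenvalue of A^T A))

||A||_2 = sigma_max(A) = sqrt(lambda_max(A^T A)). Form the symmetric matrix M = A^T A =
[[1, -5, 0],
 [-5, 35, -4],
 [0, -4, 34]].
Its characteristic polynomial (trace, sum of principal 2x2 minors, determinant of M give the coefficients) is
  p(λ) = det(λ I - M) = λ^3 - 70λ^2 + 1218λ - 324.
No integer candidate from the rational root theorem (±divisors of 324) is a root, so the roots are irrational. The cubic discriminant is Δ = 91412640 > 0, so there are three distinct real roots. p(0) = -324 and p(1) = 825 have opposite signs, so a root lies in (0, 1); Newton's method refines it to λ ≈ 0.2702. p(30) = 216 and p(31) = -45 have opposite signs, so a root lies in (30, 31); Newton's method refines it to λ ≈ 30.815. p(38) = -248 and p(39) = 27 have opposite signs, so a root lies in (38, 39); Newton's method refines it to λ ≈ 38.9148. Check (Vieta): the three roots sum to 70, matching tr M = 70.
So the eigenvalues of A^T A are ≈ 0.2702, 30.815, 38.9148 (all ≥ 0, as they must be for A^T A). The largest is λ_max ≈ 38.9148, hence ||A||_2 = sqrt(λ_max) ≈ 6.2382.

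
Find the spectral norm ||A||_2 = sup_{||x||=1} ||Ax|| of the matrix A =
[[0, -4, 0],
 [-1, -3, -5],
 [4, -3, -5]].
||A||_2 ≈ 8.832 (= sqrt(largest eigenvalue of A^T A))

||A||_2 = sigma_max(A) = sqrt(lambda_max(A^T A)). Form the symmetric matrix M = A^T A =
[[17, -9, -15],
 [-9, 34, 30],
 [-15, 30, 50]].
Its characteristic polynomial (trace, sum of principal 2x2 minors, determinant of M give the coefficients) is
  p(λ) = det(λ I - M) = λ^3 - 101λ^2 + 1922λ - 10000.
No integer candidate from the rational root theorem (±divisors of 10000) is a root, so the roots are irrational. The cubic discriminant is Δ = 313153092 > 0, so there are three distinct real roots. p(9) = -154 and p(10) = 120 have opposite signs, so a root lies in (9, 10); Newton's method refines it to λ ≈ 9.4959. p(13) = 114 and p(14) = -144 have opposite signs, so a root lies in (13, 14); Newton's method refines it to λ ≈ 13.5005. p(78) = -16 and p(79) = 4536 have opposite signs, so a root lies in (78, 79); Newton's method refines it to λ ≈ 78.0036. Check (Vieta): the three roots sum to 101, matching tr M = 101.
So the eigenvalues of A^T A are ≈ 9.4959, 13.5005, 78.0036 (all ≥ 0, as they must be for A^T A). The largest is λ_max ≈ 78.0036, hence ||A||_2 = sqrt(λ_max) ≈ 8.832.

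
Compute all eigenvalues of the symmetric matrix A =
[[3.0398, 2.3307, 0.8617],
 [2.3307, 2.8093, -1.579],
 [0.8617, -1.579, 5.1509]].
sigma(A) ≈ {0, 5, 6}

A is real symmetric, so its spectrum consists of real eigenvalues. Expanding the characteristic polynomial of the displayed matrix gives
  det(λ I - A) = p(λ) = λ^3 + (-11)λ^2 + (30)λ + (0).
Solving p(λ) = 0 yields eigenvalues ≈ 0, 5, 6. (A is shown rounded to 4 decimals, so these recover the underlying integer eigenvalues to within that precision.)
Verification: the trace of A = 11 equals the sum of eigenvalues 11, and det(A) ≈ -0.0007 matches the eigenvalue product 0.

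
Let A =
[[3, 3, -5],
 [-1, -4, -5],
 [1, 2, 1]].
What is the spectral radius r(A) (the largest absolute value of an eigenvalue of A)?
r(A) ≈ 2.3504

The eigenvalues of A are the roots of its characteristic polynomial. With M = A (coefficients from the trace, the sum of principal 2x2 minors, and det A):
  p(λ) = det(λ I - M) = λ^3 + 5λ + 4.
No integer candidate from the rational root theorem (±divisors of 4) is a root, so the roots are irrational. The cubic discriminant is Δ = -932 < 0, so there is one real root and a complex-conjugate pair. p(-1) = -2 and p(0) = 4 have opposite signs, so a root lies in (-1, 0); Newton's method refines it to λ ≈ -0.7241. Dividing out (λ - (-0.7241)) leaves approximately λ^2 - 0.7241λ + 5.5243. For λ^2 - 0.7241λ + 5.5243 the discriminant is -21.5729. It is negative, so the remaining roots are the complex-conjugate pair λ ≈ 0.362 ± 2.3223i. Their product equals the constant term, so |λ|^2 ≈ 5.5243 and |λ| ≈ 2.3504.
Thus the eigenvalues (to 4 decimals) are -0.7241 (modulus 0.7241); 0.362 ± 2.3223i (modulus 2.3504). The spectral radius is the largest modulus: r(A) ≈ 2.3504. (Cross-check: r(A) ≤ ||A||_2 ≈ 7.3251; equality holds whenever A is normal, though it can also hold for some non-normal A.)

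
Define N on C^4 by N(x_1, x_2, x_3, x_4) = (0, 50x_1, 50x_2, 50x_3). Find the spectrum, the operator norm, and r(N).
sigma(N) = {0}; ||N|| = 50; r(N) = 0. (N is nilpotent with N^4 = 0.)

On C^4, N is a strictly lower-triangular matrix with 50 on the subdiagonal and zeros elsewhere, so its characteristic polynomial is lambda^4 and every eigenvalue is 0: sigma(N) = {0}. For the operator norm, N e_i = 50e_{i+1} for i = 1, ..., 3 and N e_4 = 0, so the singular values of N are 50 (with multiplicity 3) and 0; hence ||N|| = 50. The spectral radius r(N) = max|lambda| = 0. Note ||N|| > r(N) — characteristic of non-normal nilpotent operators. Indeed N^4 = 0.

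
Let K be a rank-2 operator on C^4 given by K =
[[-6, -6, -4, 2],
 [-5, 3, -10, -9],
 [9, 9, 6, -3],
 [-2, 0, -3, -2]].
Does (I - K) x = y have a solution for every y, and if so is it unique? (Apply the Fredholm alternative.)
(I - K) is invertible (det(I - K) = 49 ≠ 0), so for every y in C^4 the equation (I - K) x = y has a unique solution.

K has rank 2 and factors as K = U V^T = u1 v1^T + u2 v2^T with u1 = (2, 3, -3, 1), v1 = (-2, 0, -3, -2), u2 = (2, -1, -3, 0), v2 = (-1, -3, 1, 3) (multiplying out reproduces the displayed K). The nonzero eigenvalues of U V^T coincide with those of the 2 x 2 matrix G = V^T U = [[v1·u1, v1·u2], [v2·u1, v2·u2]] = [[3, 5], [-11, -2]], and by the Sylvester determinant identity det(I_4 - U V^T) = det(I_2 - V^T U) = det([[-2, -5], [11, 3]]) = (-2)(3) - (-5)(11) = 49. (Direct check: I - K =
[[7, 6, 4, -2],
 [5, -2, 10, 9],
 [-9, -9, -5, 3],
 [2, 0, 3, 3]]
has determinant 49.) The finite-dimensional Fredholm alternative says: either (I - K) is invertible, or ker(I - K) ≠ {0} and then range(I - K) = ker((I - K)^*)^⊥, with dim ker(I - K) = dim ker((I - K)^*). Since det(I - K) ≠ 0, 1 is not an eigenvalue of K and ker(I - K) = {0}, so we are in the first case: for every y there is a unique x = (I - K)^(-1) y. (Explicitly, by the Woodbury identity, (I - U V^T)^(-1) = I + U (I_2 - G)^(-1) V^T.)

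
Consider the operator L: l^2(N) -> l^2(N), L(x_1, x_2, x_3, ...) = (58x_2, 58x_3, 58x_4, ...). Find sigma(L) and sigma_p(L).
sigma(L) = closed disk {z in C : |z| ≤ 58}; sigma_p(L) = open disk {z in C : |z| < 58}

Note L = 58·V where V is the unit left shift (V x)_k = x_{k+1}; so sigma(L) = 58·sigma(V) and ||L|| = 58||V||. ||L x||^2 = 3364sum_{k≥2} |x_k|^2 ≤ 3364||x||^2, with equality on {x : x_1 = 0}, so ||L|| = 58. For any lambda with |lambda| < 58, set r = lambda/58 (|r| < 1); the vector x = (1, r, r^2, ...) is in l^2 and satisfies L x = 58(r, r^2, ...) = lambda x, so lambda is an eigenvalue. On the boundary |lambda| = 58 the geometric series diverges, so no l^2 eigenvector exists, but these lambda lie in the approximate point spectrum. Hence sigma(L) is the closed disk of radius 58 and sigma_p(L) is the open disk.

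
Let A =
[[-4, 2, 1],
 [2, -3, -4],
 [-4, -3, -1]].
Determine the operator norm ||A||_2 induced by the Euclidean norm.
||A||_2 ≈ 6.6061 (= sqrt(largest eigenvalue of A^T A))

||A||_2 = sigma_max(A) = sqrt(lambda_max(A^T A)). Form the symmetric matrix M = A^T A =
[[36, -2, -8],
 [-2, 22, 17],
 [-8, 17, 18]].
Its characteristic polynomial (trace, sum of principal 2x2 minors, determinant of M give the coefficients) is
  p(λ) = det(λ I - M) = λ^3 - 76λ^2 + 1479λ - 2916.
No integer candidate from the rational root theorem (±divisors of 2916) is a root, so the roots are irrational. The cubic discriminant is Δ = 243820836 > 0, so there are three distinct real roots. p(2) = -254 and p(3) = 864 have opposite signs, so a root lies in (2, 3); Newton's method refines it to λ ≈ 2.2167. p(30) = 54 and p(31) = -312 have opposite signs, so a root lies in (30, 31); Newton's method refines it to λ ≈ 30.1425. p(43) = -336 and p(44) = 208 have opposite signs, so a root lies in (43, 44); Newton's method refines it to λ ≈ 43.6408. Check (Vieta): the three roots sum to 76, matching tr M = 76.
So the eigenvalues of A^T A are ≈ 2.2167, 30.1425, 43.6408 (all ≥ 0, as they must be for A^T A). The largest is λ_max ≈ 43.6408, hence ||A||_2 = sqrt(λ_max) ≈ 6.6061.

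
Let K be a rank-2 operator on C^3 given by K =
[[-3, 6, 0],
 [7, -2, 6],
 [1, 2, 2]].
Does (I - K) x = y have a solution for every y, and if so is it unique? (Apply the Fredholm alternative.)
(I - K) is invertible (det(I - K) = -54 ≠ 0), so for every y in C^3 the equation (I - K) x = y has a unique solution.

K has rank 2 and factors as K = U V^T = u1 v1^T + u2 v2^T with u1 = (0, -3, -1), v1 = (-3, 2, -2), u2 = (3, 2, 2), v2 = (-1, 2, 0) (multiplying out reproduces the displayed K). The nonzero eigenvalues of U V^T coincide with those of the 2 x 2 matrix G = V^T U = [[v1·u1, v1·u2], [v2·u1, v2·u2]] = [[-4, -9], [-6, 1]], and by the Sylvester determinant identity det(I_3 - U V^T) = det(I_2 - V^T U) = det([[5, 9], [6, 0]]) = (5)(0) - (9)(6) = -54. (Direct check: I - K =
[[4, -6, 0],
 [-7, 3, -6],
 [-1, -2, -1]]
has determinant -54.) The finite-dimensional Fredholm alternative says: either (I - K) is invertible, or ker(I - K) ≠ {0} and then range(I - K) = ker((I - K)^*)^⊥, with dim ker(I - K) = dim ker((I - K)^*). Since det(I - K) ≠ 0, 1 is not an eigenvalue of K and ker(I - K) = {0}, so we are in the first case: for every y there is a unique x = (I - K)^(-1) y. (Explicitly, by the Woodbury identity, (I - U V^T)^(-1) = I + U (I_2 - G)^(-1) V^T.)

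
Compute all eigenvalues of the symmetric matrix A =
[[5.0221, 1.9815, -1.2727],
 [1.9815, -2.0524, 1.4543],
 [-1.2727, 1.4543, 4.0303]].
sigma(A) ≈ {-3, 4, 6}

A is real symmetric, so its spectrum consists of real eigenvalues. Expanding the characteristic polynomial of the displayed matrix gives
  det(λ I - A) = p(λ) = λ^3 + (-7)λ^2 + (-6)λ + (71.9984).
Solving p(λ) = 0 yields eigenvalues ≈ -3, 4, 6. (A is shown rounded to 4 decimals, so these recover the underlying integer eigenvalues to within that precision.)
Verification: the trace of A = 7 equals the sum of eigenvalues 7, and det(A) ≈ -71.9984 matches the eigenvalue product -72.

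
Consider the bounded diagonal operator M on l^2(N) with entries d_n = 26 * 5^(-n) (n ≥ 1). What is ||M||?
||M|| = 26/5 (attained at n = 1)

For M diagonal, ||M|| = sup_n |d_n|. The sequence d_n = 26 * 5^(-n) is positive and strictly decreasing (ratio 5^(-1) < 1), so the supremum is d_1 = 26/5. Hence ||M|| = 26/5.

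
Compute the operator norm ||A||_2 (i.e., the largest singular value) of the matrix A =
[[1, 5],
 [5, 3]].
||A||_2 = sqrt((60 + sqrt(1664))/2) ≈ 7.099 (= sqrt(largest eigenvalue of A^T A))

||A||_2 = sigma_max(A) = sqrt(lambda_max(A^T A)). Form the symmetric matrix M = A^T A =
[[26, 20],
 [20, 34]].
Its characteristic polynomial (trace, determinant of M give the coefficients) is
  p(λ) = det(λ I - M) = λ^2 - 60λ + 484.
For λ^2 - 60λ + 484 the discriminant is 1664. It is nonnegative but not a perfect square, so the roots are real and irrational: λ = (60 ± sqrt(1664))/2 ≈ 50.3961, 9.6039.
So the eigenvalues of A^T A are ≈ 9.6039, 50.3961 (all ≥ 0, as they must be for A^T A). The largest is λ_max = (60 + sqrt(1664))/2 ≈ 50.3961, hence ||A||_2 = sqrt(λ_max) = sqrt((60 + sqrt(1664))/2) ≈ 7.099.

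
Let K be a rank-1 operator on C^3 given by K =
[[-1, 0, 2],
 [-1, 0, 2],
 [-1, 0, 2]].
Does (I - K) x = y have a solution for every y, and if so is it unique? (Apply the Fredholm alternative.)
(I - K) is singular (det(I - K) = 0, i.e. 1 ∈ sigma(K)). (I - K) x = y is solvable iff y ⊥ ker((I - K)^*) = span{(-1, 0, 2)}, i.e. iff -y_1 + 2y_3 = 0. When solvable, the solutions are x = y + c·(1, 1, 1), c arbitrary (ker(I - K) = span{(1, 1, 1)}, dimension 1).

K has rank 1, so it is an outer product K = u v^T: every row of K is a multiple of one row vector. Reading off the entries, u = (1, 1, 1) and v = (-1, 0, 2) (row i of K equals u_i·v^T). A rank-one matrix u v^T satisfies K u = u (v·u) and kills the (2)-dimensional subspace v^⊥, so its characteristic polynomial is lambda^2 (lambda - v·u) with v·u = tr K = 1. Hence the eigenvalues of I - K are 1 (multiplicity 2) and 1 - (1) = 0, so det(I - K) = 0. (Direct check: I - K =
[[2, 0, -2],
 [1, 1, -2],
 [1, 0, -1]]
has determinant 0.) So 1 is an eigenvalue of K and (I - K) is not invertible. The finite-dimensional Fredholm alternative says: either (I - K) is invertible, or ker(I - K) ≠ {0} and then range(I - K) = ker((I - K)^*)^⊥, with dim ker(I - K) = dim ker((I - K)^*). We are in the second case, so we need both kernels. Kernel of I - K: (I - K) u = u - u (v·u) = u - u = 0, so ker(I - K) = span{u} = span{(1, 1, 1)} (it is exactly 1-dimensional because rank(I - K) = 2). Kernel of the adjoint: K is real, so (I - K)^* = I - K^T = I - v u^T, and (I - v u^T) v = v - v (u·v) = 0; hence ker((I - K)^*) = span{v} = span{(-1, 0, 2)}. Therefore (I - K) x = y is solvable iff <y, v> = 0, i.e. iff -y_1 + 2y_3 = 0. When this holds, K y = u (v·y) = 0, so (I - K) y = y and x = y is a particular solution; the full solution set is the line x = y + c·u = y + c·(1, 1, 1), c ∈ C.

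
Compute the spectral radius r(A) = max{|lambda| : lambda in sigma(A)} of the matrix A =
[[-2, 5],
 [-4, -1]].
r(A) = sqrt(22) ≈ 4.6904

The eigenvalues of A are the roots of its characteristic polynomial. With M = A (coefficients from the trace and determinant):
  p(λ) = det(λ I - M) = λ^2 + 3λ + 22.
For λ^2 + 3λ + 22 the discriminant is -79. It is negative, so the roots are the complex-conjugate pair λ = -3/2 ± (sqrt(79)/2) i ≈ -1.5 ± 4.4441i. For a conjugate pair the product of the roots equals the constant term, so |λ|^2 = 22 and |λ| = sqrt(22) ≈ 4.6904.
Thus the eigenvalues (to 4 decimals) are -1.5 ± 4.4441i (modulus 4.6904). The spectral radius is the largest modulus: r(A) = sqrt(22) ≈ 4.6904. (Cross-check: r(A) ≤ ||A||_2 ≈ 5.4505; equality holds whenever A is normal, though it can also hold for some non-normal A.)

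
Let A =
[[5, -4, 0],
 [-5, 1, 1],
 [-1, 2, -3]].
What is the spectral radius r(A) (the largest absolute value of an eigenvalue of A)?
r(A) ≈ 7.9908

The eigenvalues of A are the roots of its characteristic polynomial. With M = A (coefficients from the trace, the sum of principal 2x2 minors, and det A):
  p(λ) = det(λ I - M) = λ^3 - 3λ^2 - 35λ - 39.
No integer candidate from the rational root theorem (±divisors of 39) is a root, so the roots are irrational. The cubic discriminant is Δ = 63536 > 0, so there are three distinct real roots. p(-4) = -11 and p(-3) = 12 have opposite signs, so a root lies in (-4, -3); Newton's method refines it to λ ≈ -3.6558. p(-2) = 11 and p(-1) = -8 have opposite signs, so a root lies in (-2, -1); Newton's method refines it to λ ≈ -1.335. p(7) = -88 and p(8) = 1 have opposite signs, so a root lies in (7, 8); Newton's method refines it to λ ≈ 7.9908. Check (Vieta): the three roots sum to 3, matching tr M = 3.
Thus the eigenvalues (to 4 decimals) are -3.6558 (modulus 3.6558); -1.335 (modulus 1.335); 7.9908 (modulus 7.9908). The spectral radius is the largest modulus: r(A) ≈ 7.9908. (Cross-check: r(A) ≤ ||A||_2 ≈ 8.1792; equality holds whenever A is normal, though it can also hold for some non-normal A.)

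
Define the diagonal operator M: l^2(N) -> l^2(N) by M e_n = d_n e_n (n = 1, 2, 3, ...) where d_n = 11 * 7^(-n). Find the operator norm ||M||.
||M|| = 11/7 (attained at n = 1)

For M diagonal, ||M|| = sup_n |d_n|. The sequence d_n = 11 * 7^(-n) is positive and strictly decreasing (ratio 7^(-1) < 1), so the supremum is d_1 = 11/7. Hence ||M|| = 11/7.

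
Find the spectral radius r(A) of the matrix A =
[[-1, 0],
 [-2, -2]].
r(A) = 2

The eigenvalues of A are the roots of its characteristic polynomial. With M = A (coefficients from the trace and determinant):
  p(λ) = det(λ I - M) = λ^2 + 3λ + 2.
For λ^2 + 3λ + 2 the discriminant is 1. It is a perfect square (1^2), so the roots are rational: λ = (-3 ± 1)/2 = -1, -2.
Thus the eigenvalues (to 4 decimals) are -1 (modulus 1); -2 (modulus 2). The spectral radius is the largest modulus: r(A) = 2. (Cross-check: r(A) ≤ ||A||_2 ≈ 2.9208; equality holds whenever A is normal, though it can also hold for some non-normal A.)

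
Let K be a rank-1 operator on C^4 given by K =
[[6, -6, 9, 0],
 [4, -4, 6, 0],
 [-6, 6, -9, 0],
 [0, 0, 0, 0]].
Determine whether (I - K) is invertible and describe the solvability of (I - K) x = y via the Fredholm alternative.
(I - K) is invertible (det(I - K) = 8 ≠ 0), so for every y in C^4 the equation (I - K) x = y has a unique solution.

K has rank 1, so it is an outer product K = u v^T: every row of K is a multiple of one row vector. Reading off the entries, u = (-3, -2, 3, 0) and v = (-2, 2, -3, 0) (row i of K equals u_i·v^T). A rank-one matrix u v^T satisfies K u = u (v·u) and kills the (3)-dimensional subspace v^⊥, so its characteristic polynomial is lambda^3 (lambda - v·u) with v·u = tr K = -7. Hence the eigenvalues of I - K are 1 (multiplicity 3) and 1 - (-7) = 8, so det(I - K) = 8. (Direct check: I - K =
[[-5, 6, -9, 0],
 [-4, 5, -6, 0],
 [6, -6, 10, 0],
 [0, 0, 0, 1]]
has determinant 8.) The finite-dimensional Fredholm alternative says: either (I - K) is invertible, or ker(I - K) ≠ {0} and then range(I - K) = ker((I - K)^*)^⊥, with dim ker(I - K) = dim ker((I - K)^*). Since det(I - K) ≠ 0, 1 is not an eigenvalue of K and ker(I - K) = {0}, so we are in the first case: for every y there is a unique x = (I - K)^(-1) y. Explicitly, by the Sherman–Morrison formula, (I - u v^T)^(-1) = I + u v^T/(1 - v·u), i.e. (I - K)^(-1) = I + K/(8).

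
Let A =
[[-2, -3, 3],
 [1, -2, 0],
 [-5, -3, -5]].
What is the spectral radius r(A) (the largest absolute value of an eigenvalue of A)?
r(A) ≈ 4.8599

The eigenvalues of A are the roots of its characteristic polynomial. With M = A (coefficients from the trace, the sum of principal 2x2 minors, and det A):
  p(λ) = det(λ I - M) = λ^3 + 9λ^2 + 42λ + 74.
No integer candidate from the rational root theorem (±divisors of 74) is a root, so the roots are irrational. The cubic discriminant is Δ = -13608 < 0, so there is one real root and a complex-conjugate pair. p(-4) = -14 and p(-3) = 2 have opposite signs, so a root lies in (-4, -3); Newton's method refines it to λ ≈ -3.1332. Dividing out (λ - (-3.1332)) leaves approximately λ^2 + 5.8668λ + 23.6182. For λ^2 + 5.8668λ + 23.6182 the discriminant is -60.0532. It is negative, so the remaining roots are the complex-conjugate pair λ ≈ -2.9334 ± 3.8747i. Their product equals the constant term, so |λ|^2 ≈ 23.6182 and |λ| ≈ 4.8599.
Thus the eigenvalues (to 4 decimals) are -3.1332 (modulus 3.1332); -2.9334 ± 3.8747i (modulus 4.8599). The spectral radius is the largest modulus: r(A) ≈ 4.8599. (Cross-check: r(A) ≤ ||A||_2 ≈ 7.7113; equality holds whenever A is normal, though it can also hold for some non-normal A.)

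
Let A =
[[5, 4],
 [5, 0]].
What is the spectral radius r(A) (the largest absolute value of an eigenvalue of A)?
r(A) = (5 + sqrt(105))/2 ≈ 7.6235

The eigenvalues of A are the roots of its characteristic polynomial. With M = A (coefficients from the trace and determinant):
  p(λ) = det(λ I - M) = λ^2 - 5λ - 20.
For λ^2 - 5λ - 20 the discriminant is 105. It is nonnegative but not a perfect square, so the roots are real and irrational: λ = (5 ± sqrt(105))/2 ≈ 7.6235, -2.6235.
Thus the eigenvalues (to 4 decimals) are 7.6235 (modulus 7.6235); -2.6235 (modulus 2.6235). The spectral radius is the largest modulus: r(A) = (5 + sqrt(105))/2 ≈ 7.6235. (Cross-check: r(A) ≤ ||A||_2 ≈ 7.6973; equality holds whenever A is normal, though it can also hold for some non-normal A.)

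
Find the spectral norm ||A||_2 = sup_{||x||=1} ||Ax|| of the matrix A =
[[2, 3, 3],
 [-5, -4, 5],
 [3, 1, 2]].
||A||_2 ≈ 8.3371 (= sqrt(largest eigenvalue of A^T A))

||A||_2 = sigma_max(A) = sqrt(lambda_max(A^T A)). Form the symmetric matrix M = A^T A =
[[38, 29, -13],
 [29, 26, -9],
 [-13, -9, 38]].
Its characteristic polynomial (trace, sum of principal 2x2 minors, determinant of M give the coefficients) is
  p(λ) = det(λ I - M) = λ^3 - 102λ^2 + 2329λ - 4900.
No integer candidate from the rational root theorem (±divisors of 4900) is a root, so the roots are irrational. The cubic discriminant is Δ = 5406243008 > 0, so there are three distinct real roots. p(2) = -642 and p(3) = 1196 have opposite signs, so a root lies in (2, 3); Newton's method refines it to λ ≈ 2.3378. p(30) = 170 and p(31) = -932 have opposite signs, so a root lies in (30, 31); Newton's method refines it to λ ≈ 30.1556. p(69) = -1312 and p(70) = 1330 have opposite signs, so a root lies in (69, 70); Newton's method refines it to λ ≈ 69.5067. Check (Vieta): the three roots sum to 102, matching tr M = 102.
So the eigenvalues of A^T A are ≈ 2.3378, 30.1556, 69.5067 (all ≥ 0, as they must be for A^T A). The largest is λ_max ≈ 69.5067, hence ||A||_2 = sqrt(λ_max) ≈ 8.3371.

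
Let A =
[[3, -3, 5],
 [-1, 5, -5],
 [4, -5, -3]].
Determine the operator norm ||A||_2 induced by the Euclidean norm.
||A||_2 ≈ 9.8671 (= sqrt(largest eigenvalue of A^T A))

||A||_2 = sigma_max(A) = sqrt(lambda_max(A^T A)). Form the symmetric matrix M = A^T A =
[[26, -34, 8],
 [-34, 59, -25],
 [8, -25, 59]].
Its characteristic polynomial (trace, sum of principal 2x2 minors, determinant of M give the coefficients) is
  p(λ) = det(λ I - M) = λ^3 - 144λ^2 + 4704λ - 15876.
No integer candidate from the rational root theorem (±divisors of 15876) is a root, so the roots are irrational. The cubic discriminant is Δ = 39630200400 > 0, so there are three distinct real roots. p(3) = -3033 and p(4) = 700 have opposite signs, so a root lies in (3, 4); Newton's method refines it to λ ≈ 3.8069. p(42) = 1764 and p(43) = -353 have opposite signs, so a root lies in (42, 43); Newton's method refines it to λ ≈ 42.8343. p(97) = -1811 and p(98) = 3332 have opposite signs, so a root lies in (97, 98); Newton's method refines it to λ ≈ 97.3588. Check (Vieta): the three roots sum to 144, matching tr M = 144.
So the eigenvalues of A^T A are ≈ 3.8069, 42.8343, 97.3588 (all ≥ 0, as they must be for A^T A). The largest is λ_max ≈ 97.3588, hence ||A||_2 = sqrt(λ_max) ≈ 9.8671.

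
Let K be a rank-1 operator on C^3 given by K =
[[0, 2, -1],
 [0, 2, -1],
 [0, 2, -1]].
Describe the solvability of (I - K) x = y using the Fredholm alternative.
(I - K) is singular (det(I - K) = 0, i.e. 1 ∈ sigma(K)). (I - K) x = y is solvable iff y ⊥ ker((I - K)^*) = span{(0, 2, -1)}, i.e. iff 2y_2 - y_3 = 0. When solvable, the solutions are x = y + c·(1, 1, 1), c arbitrary (ker(I - K) = span{(1, 1, 1)}, dimension 1).

K has rank 1, so it is an outer product K = u v^T: every row of K is a multiple of one row vector. Reading off the entries, u = (1, 1, 1) and v = (0, 2, -1) (row i of K equals u_i·v^T). A rank-one matrix u v^T satisfies K u = u (v·u) and kills the (2)-dimensional subspace v^⊥, so its characteristic polynomial is lambda^2 (lambda - v·u) with v·u = tr K = 1. Hence the eigenvalues of I - K are 1 (multiplicity 2) and 1 - (1) = 0, so det(I - K) = 0. (Direct check: I - K =
[[1, -2, 1],
 [0, -1, 1],
 [0, -2, 2]]
has determinant 0.) So 1 is an eigenvalue of K and (I - K) is not invertible. The finite-dimensional Fredholm alternative says: either (I - K) is invertible, or ker(I - K) ≠ {0} and then range(I - K) = ker((I - K)^*)^⊥, with dim ker(I - K) = dim ker((I - K)^*). We are in the second case, so we need both kernels. Kernel of I - K: (I - K) u = u - u (v·u) = u - u = 0, so ker(I - K) = span{u} = span{(1, 1, 1)} (it is exactly 1-dimensional because rank(I - K) = 2). Kernel of the adjoint: K is real, so (I - K)^* = I - K^T = I - v u^T, and (I - v u^T) v = v - v (u·v) = 0; hence ker((I - K)^*) = span{v} = span{(0, 2, -1)}. Therefore (I - K) x = y is solvable iff <y, v> = 0, i.e. iff 2y_2 - y_3 = 0. When this holds, K y = u (v·y) = 0, so (I - K) y = y and x = y is a particular solution; the full solution set is the line x = y + c·u = y + c·(1, 1, 1), c ∈ C.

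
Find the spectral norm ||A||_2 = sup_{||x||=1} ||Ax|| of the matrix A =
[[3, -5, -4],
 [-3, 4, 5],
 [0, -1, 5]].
||A||_2 ≈ 10.3448 (= sqrt(largest eigenvalue of A^T A))

||A||_2 = sigma_max(A) = sqrt(lambda_max(A^T A)). Form the symmetric matrix M = A^T A =
[[18, -27, -27],
 [-27, 42, 35],
 [-27, 35, 66]].
Its characteristic polynomial (trace, sum of principal 2x2 minors, determinant of M give the coefficients) is
  p(λ) = det(λ I - M) = λ^3 - 126λ^2 + 2033λ - 144.
No integer candidate from the rational root theorem (±divisors of 144) is a root, so the roots are irrational. The cubic discriminant is Δ = 31517826304 > 0, so there are three distinct real roots. p(0) = -144 and p(1) = 1764 have opposite signs, so a root lies in (0, 1); Newton's method refines it to λ ≈ 0.0711. p(18) = 1458 and p(19) = -144 have opposite signs, so a root lies in (18, 19); Newton's method refines it to λ ≈ 18.9136. p(107) = -144 and p(108) = 9468 have opposite signs, so a root lies in (107, 108); Newton's method refines it to λ ≈ 107.0153. Check (Vieta): the three roots sum to 126, matching tr M = 126.
So the eigenvalues of A^T A are ≈ 0.0711, 18.9136, 107.0153 (all ≥ 0, as they must be for A^T A). The largest is λ_max ≈ 107.0153, hence ||A||_2 = sqrt(λ_max) ≈ 10.3448.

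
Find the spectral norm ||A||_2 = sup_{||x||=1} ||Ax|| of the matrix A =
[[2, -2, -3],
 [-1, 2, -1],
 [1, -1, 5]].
||A||_2 ≈ 5.9195 (= sqrt(largest eigenvalue of A^T A))

||A||_2 = sigma_max(A) = sqrt(lambda_max(A^T A)). Form the symmetric matrix M = A^T A =
[[6, -7, 0],
 [-7, 9, -1],
 [0, -1, 35]].
Its characteristic polynomial (trace, sum of principal 2x2 minors, determinant of M give the coefficients) is
  p(λ) = det(λ I - M) = λ^3 - 50λ^2 + 529λ - 169.
No integer candidate from the rational root theorem (±divisors of 169) is a root, so the roots are irrational. The cubic discriminant is Δ = 102648697 > 0, so there are three distinct real roots. p(0) = -169 and p(1) = 311 have opposite signs, so a root lies in (0, 1); Newton's method refines it to λ ≈ 0.3297. p(14) = 181 and p(15) = -109 have opposite signs, so a root lies in (14, 15); Newton's method refines it to λ ≈ 14.6293. p(35) = -29 and p(36) = 731 have opposite signs, so a root lies in (35, 36); Newton's method refines it to λ ≈ 35.0411. Check (Vieta): the three roots sum to 50, matching tr M = 50.
So the eigenvalues of A^T A are ≈ 0.3297, 14.6293, 35.0411 (all ≥ 0, as they must be for A^T A). The largest is λ_max ≈ 35.0411, hence ||A||_2 = sqrt(λ_max) ≈ 5.9195.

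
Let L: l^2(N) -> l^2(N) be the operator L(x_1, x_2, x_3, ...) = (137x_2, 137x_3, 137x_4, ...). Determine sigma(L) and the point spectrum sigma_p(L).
sigma(L) = closed disk {z in C : |z| ≤ 137}; sigma_p(L) = open disk {z in C : |z| < 137}

Note L = 137·V where V is the unit left shift (V x)_k = x_{k+1}; so sigma(L) = 137·sigma(V) and ||L|| = 137||V||. ||L x||^2 = 18769sum_{k≥2} |x_k|^2 ≤ 18769||x||^2, with equality on {x : x_1 = 0}, so ||L|| = 137. For any lambda with |lambda| < 137, set r = lambda/137 (|r| < 1); the vector x = (1, r, r^2, ...) is in l^2 and satisfies L x = 137(r, r^2, ...) = lambda x, so lambda is an eigenvalue. On the boundary |lambda| = 137 the geometric series diverges, so no l^2 eigenvector exists, but these lambda lie in the approximate point spectrum. Hence sigma(L) is the closed disk of radius 137 and sigma_p(L) is the open disk.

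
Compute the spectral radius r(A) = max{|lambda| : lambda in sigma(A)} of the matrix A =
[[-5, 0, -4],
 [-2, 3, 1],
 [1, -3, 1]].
r(A) ≈ 4.8488

The eigenvalues of A are the roots of its characteristic polynomial. With M = A (coefficients from the trace, the sum of principal 2x2 minors, and det A):
  p(λ) = det(λ I - M) = λ^3 + λ^2 - 10λ + 42.
No integer candidate from the rational root theorem (±divisors of 42) is a root, so the roots are irrational. The cubic discriminant is Δ = -51256 < 0, so there is one real root and a complex-conjugate pair. p(-5) = -8 and p(-4) = 34 have opposite signs, so a root lies in (-5, -4); Newton's method refines it to λ ≈ -4.8488. Dividing out (λ - (-4.8488)) leaves approximately λ^2 - 3.8488λ + 8.662. For λ^2 - 3.8488λ + 8.662 the discriminant is -19.8347. It is negative, so the remaining roots are the complex-conjugate pair λ ≈ 1.9244 ± 2.2268i. Their product equals the constant term, so |λ|^2 ≈ 8.662 and |λ| ≈ 2.9431.
Thus the eigenvalues (to 4 decimals) are -4.8488 (modulus 4.8488); 1.9244 ± 2.2268i (modulus 2.9431). The spectral radius is the largest modulus: r(A) ≈ 4.8488. (Cross-check: r(A) ≤ ||A||_2 ≈ 6.7722; equality holds whenever A is normal, though it can also hold for some non-normal A.)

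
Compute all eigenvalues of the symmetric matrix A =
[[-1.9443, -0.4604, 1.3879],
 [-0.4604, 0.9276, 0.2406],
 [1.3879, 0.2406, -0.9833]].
sigma(A) ≈ {-3, 0, 1}

A is real symmetric, so its spectrum consists of real eigenvalues. Expanding the characteristic polynomial of the displayed matrix gives
  det(λ I - A) = p(λ) = λ^3 + (2)λ^2 + (-3)λ + (0).
Solving p(λ) = 0 yields eigenvalues ≈ -3, 0, 1. (A is shown rounded to 4 decimals, so these recover the underlying integer eigenvalues to within that precision.)
Verification: the trace of A = -2 equals the sum of eigenvalues -2, and det(A) ≈ 0.0001 matches the eigenvalue product 0.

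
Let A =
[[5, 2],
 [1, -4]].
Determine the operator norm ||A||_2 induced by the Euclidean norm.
||A||_2 = sqrt((46 + sqrt(180))/2) ≈ 5.4505 (= sqrt(largest eigenvalue of A^T A))

||A||_2 = sigma_max(A) = sqrt(lambda_max(A^T A)). Form the symmetric matrix M = A^T A =
[[26, 6],
 [6, 20]].
Its characteristic polynomial (trace, determinant of M give the coefficients) is
  p(λ) = det(λ I - M) = λ^2 - 46λ + 484.
For λ^2 - 46λ + 484 the discriminant is 180. It is nonnegative but not a perfect square, so the roots are real and irrational: λ = (46 ± sqrt(180))/2 ≈ 29.7082, 16.2918.
So the eigenvalues of A^T A are ≈ 16.2918, 29.7082 (all ≥ 0, as they must be for A^T A). The largest is λ_max = (46 + sqrt(180))/2 ≈ 29.7082, hence ||A||_2 = sqrt(λ_max) = sqrt((46 + sqrt(180))/2) ≈ 5.4505.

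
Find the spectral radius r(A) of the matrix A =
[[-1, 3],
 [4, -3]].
r(A) = (4 + sqrt(52))/2 ≈ 5.6056

The eigenvalues of A are the roots of its characteristic polynomial. With M = A (coefficients from the trace and determinant):
  p(λ) = det(λ I - M) = λ^2 + 4λ - 9.
For λ^2 + 4λ - 9 the discriminant is 52. It is nonnegative but not a perfect square, so the roots are real and irrational: λ = (-4 ± sqrt(52))/2 ≈ 1.6056, -5.6056.
Thus the eigenvalues (to 4 decimals) are 1.6056 (modulus 1.6056); -5.6056 (modulus 5.6056). The spectral radius is the largest modulus: r(A) = (4 + sqrt(52))/2 ≈ 5.6056. (Cross-check: r(A) ≤ ||A||_2 ≈ 5.7016; equality holds whenever A is normal, though it can also hold for some non-normal A.)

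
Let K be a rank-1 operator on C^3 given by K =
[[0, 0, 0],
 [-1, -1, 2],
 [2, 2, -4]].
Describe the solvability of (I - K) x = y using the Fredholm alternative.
(I - K) is invertible (det(I - K) = 6 ≠ 0), so for every y in C^3 the equation (I - K) x = y has a unique solution.

K has rank 1, so it is an outer product K = u v^T: every row of K is a multiple of one row vector. Reading off the entries, u = (0, -1, 2) and v = (1, 1, -2) (row i of K equals u_i·v^T). A rank-one matrix u v^T satisfies K u = u (v·u) and kills the (2)-dimensional subspace v^⊥, so its characteristic polynomial is lambda^2 (lambda - v·u) with v·u = tr K = -5. Hence the eigenvalues of I - K are 1 (multiplicity 2) and 1 - (-5) = 6, so det(I - K) = 6. (Direct check: I - K =
[[1, 0, 0],
 [1, 2, -2],
 [-2, -2, 5]]
has determinant 6.) The finite-dimensional Fredholm alternative says: either (I - K) is invertible, or ker(I - K) ≠ {0} and then range(I - K) = ker((I - K)^*)^⊥, with dim ker(I - K) = dim ker((I - K)^*). Since det(I - K) ≠ 0, 1 is not an eigenvalue of K and ker(I - K) = {0}, so we are in the first case: for every y there is a unique x = (I - K)^(-1) y. Explicitly, by the Sherman–Morrison formula, (I - u v^T)^(-1) = I + u v^T/(1 - v·u), i.e. (I - K)^(-1) = I + K/(6).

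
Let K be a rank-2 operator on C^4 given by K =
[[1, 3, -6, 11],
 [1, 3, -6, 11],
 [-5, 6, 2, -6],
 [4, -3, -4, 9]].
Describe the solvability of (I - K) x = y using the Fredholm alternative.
(I - K) is invertible (det(I - K) = 19 ≠ 0), so for every y in C^4 the equation (I - K) x = y has a unique solution.

K has rank 2 and factors as K = U V^T = u1 v1^T + u2 v2^T with u1 = (-2, -2, 3, -3), v1 = (-2, 3, 0, -1), u2 = (-3, -3, 1, -2), v2 = (1, -3, 2, -3) (multiplying out reproduces the displayed K). The nonzero eigenvalues of U V^T coincide with those of the 2 x 2 matrix G = V^T U = [[v1·u1, v1·u2], [v2·u1, v2·u2]] = [[1, -1], [19, 14]], and by the Sylvester determinant identity det(I_4 - U V^T) = det(I_2 - V^T U) = det([[0, 1], [-19, -13]]) = (0)(-13) - (1)(-19) = 19. (Direct check: I - K =
[[0, -3, 6, -11],
 [-1, -2, 6, -11],
 [5, -6, -1, 6],
 [-4, 3, 4, -8]]
has determinant 19.) The finite-dimensional Fredholm alternative says: either (I - K) is invertible, or ker(I - K) ≠ {0} and then range(I - K) = ker((I - K)^*)^⊥, with dim ker(I - K) = dim ker((I - K)^*). Since det(I - K) ≠ 0, 1 is not an eigenvalue of K and ker(I - K) = {0}, so we are in the first case: for every y there is a unique x = (I - K)^(-1) y. (Explicitly, by the Woodbury identity, (I - U V^T)^(-1) = I + U (I_2 - G)^(-1) V^T.)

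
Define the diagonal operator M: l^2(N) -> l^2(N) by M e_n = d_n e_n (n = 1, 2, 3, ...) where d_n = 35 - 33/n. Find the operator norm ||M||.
||M|| = 35

For a diagonal operator on l^2 with entries d_n, ||M|| = sup_n |d_n|. Here d_1 = 2, d_2 = 37/2, ..., and d_n = 35 - 33/n increases monotonically toward 35. All terms lie in [2, 35), so |d_n| = d_n and the supremum is the limit 35, which is not attained by any individual d_n. Hence ||M|| = 35.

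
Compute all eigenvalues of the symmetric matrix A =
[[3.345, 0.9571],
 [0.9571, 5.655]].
sigma(A) ≈ {3, 6}

A is real symmetric, so its spectrum consists of real eigenvalues. Expanding the characteristic polynomial of the displayed matrix gives
  det(λ I - A) = p(λ) = λ^2 + (-9)λ + (18).
Solving p(λ) = 0 yields eigenvalues ≈ 3, 6. (A is shown rounded to 4 decimals, so these recover the underlying integer eigenvalues to within that precision.)
Verification: the trace of A = 9 equals the sum of eigenvalues 9, and det(A) ≈ 17.9999 matches the eigenvalue product 18.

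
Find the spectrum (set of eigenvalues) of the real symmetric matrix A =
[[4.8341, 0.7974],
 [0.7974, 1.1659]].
sigma(A) ≈ {1, 5}

A is real symmetric, so its spectrum consists of real eigenvalues. Expanding the characteristic polynomial of the displayed matrix gives
  det(λ I - A) = p(λ) = λ^2 + (-6)λ + (5).
Solving p(λ) = 0 yields eigenvalues ≈ 1, 5. (A is shown rounded to 4 decimals, so these recover the underlying integer eigenvalues to within that precision.)
Verification: the trace of A = 6 equals the sum of eigenvalues 6, and det(A) ≈ 5.0002 matches the eigenvalue product 5.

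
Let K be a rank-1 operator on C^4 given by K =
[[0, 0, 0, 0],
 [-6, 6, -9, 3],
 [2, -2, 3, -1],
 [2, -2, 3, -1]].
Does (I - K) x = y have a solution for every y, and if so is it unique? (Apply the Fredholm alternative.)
(I - K) is invertible (det(I - K) = -7 ≠ 0), so for every y in C^4 the equation (I - K) x = y has a unique solution.

K has rank 1, so it is an outer product K = u v^T: every row of K is a multiple of one row vector. Reading off the entries, u = (0, -3, 1, 1) and v = (2, -2, 3, -1) (row i of K equals u_i·v^T). A rank-one matrix u v^T satisfies K u = u (v·u) and kills the (3)-dimensional subspace v^⊥, so its characteristic polynomial is lambda^3 (lambda - v·u) with v·u = tr K = 8. Hence the eigenvalues of I - K are 1 (multiplicity 3) and 1 - (8) = -7, so det(I - K) = -7. (Direct check: I - K =
[[1, 0, 0, 0],
 [6, -5, 9, -3],
 [-2, 2, -2, 1],
 [-2, 2, -3, 2]]
has determinant -7.) The finite-dimensional Fredholm alternative says: either (I - K) is invertible, or ker(I - K) ≠ {0} and then range(I - K) = ker((I - K)^*)^⊥, with dim ker(I - K) = dim ker((I - K)^*). Since det(I - K) ≠ 0, 1 is not an eigenvalue of K and ker(I - K) = {0}, so we are in the first case: for every y there is a unique x = (I - K)^(-1) y. Explicitly, by the Sherman–Morrison formula, (I - u v^T)^(-1) = I + u v^T/(1 - v·u), i.e. (I - K)^(-1) = I + K/(-7).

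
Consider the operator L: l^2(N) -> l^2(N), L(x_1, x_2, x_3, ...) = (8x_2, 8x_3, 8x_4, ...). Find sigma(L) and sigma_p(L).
sigma(L) = closed disk {z in C : |z| ≤ 8}; sigma_p(L) = open disk {z in C : |z| < 8}

Note L = 8·V where V is the unit left shift (V x)_k = x_{k+1}; so sigma(L) = 8·sigma(V) and ||L|| = 8||V||. ||L x||^2 = 64sum_{k≥2} |x_k|^2 ≤ 64||x||^2, with equality on {x : x_1 = 0}, so ||L|| = 8. For any lambda with |lambda| < 8, set r = lambda/8 (|r| < 1); the vector x = (1, r, r^2, ...) is in l^2 and satisfies L x = 8(r, r^2, ...) = lambda x, so lambda is an eigenvalue. On the boundary |lambda| = 8 the geometric series diverges, so no l^2 eigenvector exists, but these lambda lie in the approximate point spectrum. Hence sigma(L) is the closed disk of radius 8 and sigma_p(L) is the open disk.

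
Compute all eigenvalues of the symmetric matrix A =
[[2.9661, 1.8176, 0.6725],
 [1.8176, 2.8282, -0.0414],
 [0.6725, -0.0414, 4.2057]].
sigma(A) ≈ {1, 4, 5}

A is real symmetric, so its spectrum consists of real eigenvalues. Expanding the characteristic polynomial of the displayed matrix gives
  det(λ I - A) = p(λ) = λ^3 + (-10)λ^2 + (29)λ + (-20).
Solving p(λ) = 0 yields eigenvalues ≈ 1, 4, 5. (A is shown rounded to 4 decimals, so these recover the underlying integer eigenvalues to within that precision.)
Verification: the trace of A = 10 equals the sum of eigenvalues 10, and det(A) ≈ 20.0008 matches the eigenvalue product 20.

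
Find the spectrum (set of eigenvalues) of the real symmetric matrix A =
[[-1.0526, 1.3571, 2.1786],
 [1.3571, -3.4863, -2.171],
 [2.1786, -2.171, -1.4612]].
sigma(A) ≈ {-6, -1, 1}

A is real symmetric, so its spectrum consists of real eigenvalues. Expanding the characteristic polynomial of the displayed matrix gives
  det(λ I - A) = p(λ) = λ^3 + (6)λ^2 + (-1)λ + (-6).
Solving p(λ) = 0 yields eigenvalues ≈ -6, -1, 1. (A is shown rounded to 4 decimals, so these recover the underlying integer eigenvalues to within that precision.)
Verification: the trace of A = -6 equals the sum of eigenvalues -6, and det(A) ≈ 5.9997 matches the eigenvalue product 6.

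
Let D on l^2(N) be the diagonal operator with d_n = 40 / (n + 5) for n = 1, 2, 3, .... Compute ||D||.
||D|| = 20/3 (attained at n = 1)

For D diagonal, ||D|| = sup_n |d_n| = sup_n 40/(n + 5). This is positive and strictly decreasing in n, so the supremum is attained at n = 1: d_1 = 40/(1 + 5) = 20/3. Hence ||D|| = 20/3.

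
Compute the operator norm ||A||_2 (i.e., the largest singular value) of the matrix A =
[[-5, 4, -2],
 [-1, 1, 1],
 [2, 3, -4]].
||A||_2 ≈ 7.0958 (= sqrt(largest eigenvalue of A^T A))

||A||_2 = sigma_max(A) = sqrt(lambda_max(A^T A)). Form the symmetric matrix M = A^T A =
[[30, -15, 1],
 [-15, 26, -19],
 [1, -19, 21]].
Its characteristic polynomial (trace, sum of principal 2x2 minors, determinant of M give the coefficients) is
  p(λ) = det(λ I - M) = λ^3 - 77λ^2 + 1369λ - 1369.
No integer candidate from the rational root theorem (±divisors of 1369) is a root, so the roots are irrational. The cubic discriminant is Δ = 896005024 > 0, so there are three distinct real roots. p(1) = -76 and p(2) = 1069 have opposite signs, so a root lies in (1, 2); Newton's method refines it to λ ≈ 1.0626. p(25) = 356 and p(26) = -251 have opposite signs, so a root lies in (25, 26); Newton's method refines it to λ ≈ 25.5867. p(50) = -419 and p(51) = 824 have opposite signs, so a root lies in (50, 51); Newton's method refines it to λ ≈ 50.3507. Check (Vieta): the three roots sum to 77, matching tr M = 77.
So the eigenvalues of A^T A are ≈ 1.0626, 25.5867, 50.3507 (all ≥ 0, as they must be for A^T A). The largest is λ_max ≈ 50.3507, hence ||A||_2 = sqrt(λ_max) ≈ 7.0958.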